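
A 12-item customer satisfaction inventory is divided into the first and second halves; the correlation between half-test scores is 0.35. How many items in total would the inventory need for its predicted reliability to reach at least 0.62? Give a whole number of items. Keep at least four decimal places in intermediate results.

r_full = 2(0.35)/(1 + 0.35) = 0.5185
n = r_tgt(1 − r_full) / [r_full(1 − r_tgt)] = 0.62 × 0.4815 / (0.5185 × 0.38) ≈ 1.5151
Items = 1.5151 × 12 ≈ 18.18 → 19

19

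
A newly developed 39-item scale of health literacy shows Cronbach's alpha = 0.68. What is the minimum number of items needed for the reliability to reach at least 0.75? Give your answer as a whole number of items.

n = 0.75(1 − 0.68) / [0.68(1 − 0.75)]
  = 0.2400 / 0.1700 = 1.4118
Items needed = n × 39 = 1.4118 × 39 ≈ 55.06 → round up to 56

56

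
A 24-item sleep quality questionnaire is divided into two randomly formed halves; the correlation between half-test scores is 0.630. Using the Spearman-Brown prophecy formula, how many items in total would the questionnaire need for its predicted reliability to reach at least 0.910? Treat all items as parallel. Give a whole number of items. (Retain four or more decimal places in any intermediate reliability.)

72

Corrected full-test reliability: r_full = 2 × 0.630 / (1 + 0.630) ≈ 0.7730
Solve Spearman-Brown for n: n = 0.910(1 − 0.7730) / [0.7730(1 − 0.910)] = 2.9692
Items = 2.9692 × 24 ≈ 71.26 → 72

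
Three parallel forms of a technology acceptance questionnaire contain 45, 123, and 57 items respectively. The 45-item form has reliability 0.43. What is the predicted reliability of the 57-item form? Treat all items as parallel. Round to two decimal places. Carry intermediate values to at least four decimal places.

0.49

Only the ratio of lengths matters: n = 57/45 = 1.2667
r_{57} = n·r / (1 + (n − 1)·r) = 0.5447 / 1.1147 ≈ 0.4887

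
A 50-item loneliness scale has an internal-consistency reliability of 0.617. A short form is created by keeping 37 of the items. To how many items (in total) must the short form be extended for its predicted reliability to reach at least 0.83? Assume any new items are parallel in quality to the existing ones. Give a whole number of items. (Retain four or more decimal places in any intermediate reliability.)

First, r for the 37-item form: n = 37/50 = 0.7400, so r_37 = 0.7400·0.617/(1 + (0.7400 − 1)·0.617) = 0.5438
Length factor from the short form to reach 0.83: n' = 0.83(1 − 0.5438) / [0.5438(1 − 0.83)] ≈ 4.0959
Items = 4.0959 × 37 ≈ 151.55 → 152

152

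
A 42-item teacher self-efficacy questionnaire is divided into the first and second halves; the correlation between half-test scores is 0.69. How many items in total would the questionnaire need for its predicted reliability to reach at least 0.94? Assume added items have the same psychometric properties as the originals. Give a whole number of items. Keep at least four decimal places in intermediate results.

148

Corrected full-test reliability: r_full = 2 × 0.69 / (1 + 0.69) ≈ 0.8166
Solve Spearman-Brown for n: n = 0.94(1 − 0.8166) / [0.8166(1 − 0.94)] = 3.5186
Required items = 3.5186 × 42 = 147.78, so 148 items.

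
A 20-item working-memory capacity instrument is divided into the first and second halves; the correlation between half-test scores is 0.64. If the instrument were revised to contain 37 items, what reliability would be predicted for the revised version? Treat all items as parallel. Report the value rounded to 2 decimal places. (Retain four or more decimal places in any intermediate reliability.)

Spearman-Brown correction (n = 2): r_full = 2·0.64/(1 + 0.64) = 0.7805
Length factor from 20 to 37 items: n = 37/20 = 1.8500
r_new = n·r_full / (1 + (n − 1)·r_full) = 1.4439 / 1.6634 ≈ 0.8680

0.87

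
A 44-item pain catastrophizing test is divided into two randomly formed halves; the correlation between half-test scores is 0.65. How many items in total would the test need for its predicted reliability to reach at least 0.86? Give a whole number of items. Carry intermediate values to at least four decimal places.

Corrected full-test reliability: r_full = 2 × 0.65 / (1 + 0.65) ≈ 0.7879
n = r_tgt(1 − r_full) / [r_full(1 − r_tgt)] = 0.86 × 0.2121 / (0.7879 × 0.14) ≈ 1.6536
Items = 1.6536 × 44 ≈ 72.76 → 73

73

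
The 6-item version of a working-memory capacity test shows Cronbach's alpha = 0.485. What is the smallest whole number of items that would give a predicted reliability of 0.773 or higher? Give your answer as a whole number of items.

22

n = 0.773 × (1 − 0.485) / [ 0.485 × (1 − 0.773) ]
  = 0.398095 / 0.110095 = 3.6159
So the test needs 3.6159 × 6 ≈ 21.70 items; rounding up, 22.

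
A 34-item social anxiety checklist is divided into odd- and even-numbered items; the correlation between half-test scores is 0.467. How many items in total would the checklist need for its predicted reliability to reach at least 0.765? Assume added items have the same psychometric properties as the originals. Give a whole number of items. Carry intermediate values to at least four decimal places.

r_full = 2(0.467)/(1 + 0.467) = 0.6367
n = r_tgt(1 − r_full) / [r_full(1 − r_tgt)] = 0.765 × 0.3633 / (0.6367 × 0.235) ≈ 1.8575
Required items = 1.8575 × 34 = 63.16, so 64 items.

64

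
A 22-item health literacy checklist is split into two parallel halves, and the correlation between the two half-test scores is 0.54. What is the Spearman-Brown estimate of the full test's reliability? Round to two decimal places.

Each half is half the length of the full test, so the full test is n = 2 times a half.
r_full = 2r_hh / (1 + r_hh) = 2 × 0.54 / (1 + 0.54)
r_full = 1.0800 / 1.5400 ≈ 0.7013

0.70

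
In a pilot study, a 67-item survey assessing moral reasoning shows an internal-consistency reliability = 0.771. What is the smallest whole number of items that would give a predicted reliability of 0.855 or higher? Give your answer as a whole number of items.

118

n = [0.855 × 0.229] / [0.771 × 0.145]
n = 0.195795 / 0.111795 ≈ 1.7514
Items needed = n × 67 = 1.7514 × 67 ≈ 117.34 → round up to 118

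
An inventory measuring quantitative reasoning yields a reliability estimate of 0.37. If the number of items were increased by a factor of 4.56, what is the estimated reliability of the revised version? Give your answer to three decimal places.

r_new = 4.56·0.37 / [1 + (4.56 − 1)·0.37]
r_new = 1.6872 / 2.3172 ≈ 0.7281

0.728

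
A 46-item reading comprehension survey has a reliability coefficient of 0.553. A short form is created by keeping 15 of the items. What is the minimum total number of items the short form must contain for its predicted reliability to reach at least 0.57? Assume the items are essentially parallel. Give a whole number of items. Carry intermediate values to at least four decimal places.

50

Short-form reliability: n = 15/46 = 0.3261; r_15 = n·r/(1+(n−1)r) ≈ 0.2875
Length factor from the short form to reach 0.57: n' = 0.57(1 − 0.2875) / [0.2875(1 − 0.57)] ≈ 3.2851
Total items = 3.2851 × 15 = 49.28, rounded up to 50.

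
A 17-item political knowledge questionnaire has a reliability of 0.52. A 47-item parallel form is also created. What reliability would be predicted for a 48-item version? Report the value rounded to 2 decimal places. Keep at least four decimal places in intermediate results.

Only the ratio of lengths matters: n = 48/17 = 2.8235
r_{48} = n·r / (1 + (n − 1)·r) = 1.4682 / 1.9482 ≈ 0.7536

0.75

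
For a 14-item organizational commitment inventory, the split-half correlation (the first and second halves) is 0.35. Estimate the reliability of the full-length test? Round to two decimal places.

Apply the Spearman-Brown correction with n = 2:
r_full = 2(0.35) / (1 + 0.35)
r_full = 0.7000 / 1.3500 ≈ 0.5185

0.52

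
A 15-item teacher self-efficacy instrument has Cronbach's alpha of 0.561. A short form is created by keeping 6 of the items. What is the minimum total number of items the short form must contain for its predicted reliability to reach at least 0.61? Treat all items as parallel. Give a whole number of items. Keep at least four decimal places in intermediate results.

First, r for the 6-item form: n = 6/15 = 0.4000, so r_6 = 0.4000·0.561/(1 + (0.4000 − 1)·0.561) = 0.3383
Length factor from the short form to reach 0.61: n' = 0.61(1 − 0.3383) / [0.3383(1 − 0.61)] ≈ 3.0593
Items = 3.0593 × 6 ≈ 18.36 → 19

19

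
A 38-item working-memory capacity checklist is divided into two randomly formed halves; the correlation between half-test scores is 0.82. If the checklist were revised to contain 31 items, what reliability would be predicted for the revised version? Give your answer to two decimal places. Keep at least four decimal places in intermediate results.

0.88

Full-test reliability from the split-half r: r_full = 2(0.82)/(1 + 0.82) = 0.9011
Then adjust to 31 items: n = 31/38 = 0.8158
r_new = n·r_full / (1 + (n − 1)·r_full) = 0.7351 / 0.8340 ≈ 0.8814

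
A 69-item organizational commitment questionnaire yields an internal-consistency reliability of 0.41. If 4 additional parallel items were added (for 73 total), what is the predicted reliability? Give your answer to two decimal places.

0.42

n = 73/69 = 1.058
Spearman-Brown: r_new = n·r / (1 + (n − 1)·r)
r_new = 1.058·0.41 / [1 + (1.058 − 1)·0.41]
r_new = 0.4338 / 1.0238 ≈ 0.4237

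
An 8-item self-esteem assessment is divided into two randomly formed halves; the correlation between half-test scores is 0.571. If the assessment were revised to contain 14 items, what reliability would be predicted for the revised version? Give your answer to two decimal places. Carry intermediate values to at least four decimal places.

Spearman-Brown correction (n = 2): r_full = 2·0.571/(1 + 0.571) = 0.7269
Length factor from 8 to 14 items: n = 14/8 = 1.7500
r_new = n·r_full / (1 + (n − 1)·r_full) = 1.2721 / 1.5452 ≈ 0.8233

0.82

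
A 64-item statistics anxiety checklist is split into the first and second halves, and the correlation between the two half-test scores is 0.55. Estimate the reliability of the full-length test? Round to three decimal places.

The full test is twice the length of either half (n = 2).
r_full = 2r_hh / (1 + r_hh) = 2 × 0.55 / (1 + 0.55)
r_full = 1.1000 / 1.5500 ≈ 0.7097

0.710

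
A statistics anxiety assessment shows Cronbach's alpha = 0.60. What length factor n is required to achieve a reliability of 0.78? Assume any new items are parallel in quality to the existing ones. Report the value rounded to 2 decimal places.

n = [0.78 × 0.40] / [0.60 × 0.22]
n = 0.3120 / 0.1320 ≈ 2.3636

2.36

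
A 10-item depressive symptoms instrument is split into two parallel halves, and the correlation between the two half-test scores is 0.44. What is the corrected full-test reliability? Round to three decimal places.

0.611

Each half is half the length of the full test, so the full test is n = 2 times a half.
r_full = 2(0.44) / (1 + 0.44)
r_full = 0.8800 / 1.4400 ≈ 0.6111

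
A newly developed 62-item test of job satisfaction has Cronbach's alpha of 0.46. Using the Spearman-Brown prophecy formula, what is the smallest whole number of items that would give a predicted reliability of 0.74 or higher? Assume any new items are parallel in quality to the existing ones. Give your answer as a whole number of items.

Invert Spearman-Brown to solve for n:
n = r*(1 − r) / [ r (1 − r*) ]
n = 0.74(1 − 0.46) / [0.46(1 − 0.74)]
  = 0.3996 / 0.1196 = 3.3411
3.3411 × 62 = 207.15 → 208 items

208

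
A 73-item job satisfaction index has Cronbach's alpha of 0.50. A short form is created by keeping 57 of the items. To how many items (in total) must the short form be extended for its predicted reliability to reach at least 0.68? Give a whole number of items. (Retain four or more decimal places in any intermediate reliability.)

First, r for the 57-item form: n = 57/73 = 0.7808, so r_57 = 0.7808·0.50/(1 + (0.7808 − 1)·0.50) = 0.4385
Length factor from the short form to reach 0.68: n' = 0.68(1 − 0.4385) / [0.4385(1 − 0.68)] ≈ 2.7211
Items = 2.7211 × 57 ≈ 155.10 → 156

156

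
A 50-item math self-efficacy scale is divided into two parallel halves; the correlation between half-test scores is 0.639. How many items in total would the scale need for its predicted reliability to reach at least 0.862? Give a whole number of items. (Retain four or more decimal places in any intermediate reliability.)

89

r_full = 2(0.639)/(1 + 0.639) = 0.7797
Solve Spearman-Brown for n: n = 0.862(1 − 0.7797) / [0.7797(1 − 0.862)] = 1.7649
Required items = 1.7649 × 50 = 88.24, so 89 items.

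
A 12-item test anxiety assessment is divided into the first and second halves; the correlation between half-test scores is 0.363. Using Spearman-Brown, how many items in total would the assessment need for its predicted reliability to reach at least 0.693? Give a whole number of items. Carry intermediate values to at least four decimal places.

24

Corrected full-test reliability: r_full = 2 × 0.363 / (1 + 0.363) ≈ 0.5326
n = r_tgt(1 − r_full) / [r_full(1 − r_tgt)] = 0.693 × 0.4674 / (0.5326 × 0.307) ≈ 1.9810
Required items = 1.9810 × 12 = 23.77, so 24 items.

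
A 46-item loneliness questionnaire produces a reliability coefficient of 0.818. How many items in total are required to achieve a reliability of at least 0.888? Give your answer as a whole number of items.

82

n = 0.888 × (1 − 0.818) / [ 0.818 × (1 − 0.888) ]
n = 0.161616 / 0.091616 ≈ 1.7641
So the test needs 1.7641 × 46 ≈ 81.15 items; rounding up, 82.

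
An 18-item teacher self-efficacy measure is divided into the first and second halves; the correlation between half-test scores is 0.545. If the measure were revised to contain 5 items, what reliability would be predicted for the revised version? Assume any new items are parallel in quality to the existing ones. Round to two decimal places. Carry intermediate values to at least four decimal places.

First correct the split-half correlation to full-test reliability: r_full = 2 × 0.545 / (1 + 0.545) ≈ 0.7055
Then adjust to 5 items: n = 5/18 = 0.2778
r_new = n·r_full / (1 + (n − 1)·r_full) = 0.1960 / 0.4905 ≈ 0.3996

0.40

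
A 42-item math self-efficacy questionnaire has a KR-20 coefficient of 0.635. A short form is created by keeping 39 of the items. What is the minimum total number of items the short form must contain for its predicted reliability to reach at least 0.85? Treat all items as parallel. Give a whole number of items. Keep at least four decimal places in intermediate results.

First, r for the 39-item form: n = 39/42 = 0.9286, so r_39 = 0.9286·0.635/(1 + (0.9286 − 1)·0.635) = 0.6177
Length factor from the short form to reach 0.85: n' = 0.85(1 − 0.6177) / [0.6177(1 − 0.85)] ≈ 3.5072
Items = 3.5072 × 39 ≈ 136.78 → 137

137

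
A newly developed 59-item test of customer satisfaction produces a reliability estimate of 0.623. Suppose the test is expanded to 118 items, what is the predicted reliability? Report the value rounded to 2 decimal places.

n = 118/59 = 2
By Spearman-Brown, r_new = n r / (1 + (n − 1) r).
r_new = (2 × 0.623) / (1 + (2 − 1) × 0.623)
r_new = 1.2460 / 1.6230 ≈ 0.7677

0.77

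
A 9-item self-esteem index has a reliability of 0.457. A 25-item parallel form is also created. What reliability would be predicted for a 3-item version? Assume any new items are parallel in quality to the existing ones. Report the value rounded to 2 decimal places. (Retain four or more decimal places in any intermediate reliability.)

Only the ratio of lengths matters: n = 3/9 = 0.3333
r_{3} = n·r / (1 + (n − 1)·r) = 0.1523 / 0.6953 ≈ 0.2190

0.22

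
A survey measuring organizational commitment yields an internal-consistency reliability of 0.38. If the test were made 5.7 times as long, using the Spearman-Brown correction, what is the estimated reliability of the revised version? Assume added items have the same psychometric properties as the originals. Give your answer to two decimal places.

r_new = (5.7 × 0.38) / (1 + (5.7 − 1) × 0.38)
r_new = 2.1660 / 2.7860 ≈ 0.7775

0.78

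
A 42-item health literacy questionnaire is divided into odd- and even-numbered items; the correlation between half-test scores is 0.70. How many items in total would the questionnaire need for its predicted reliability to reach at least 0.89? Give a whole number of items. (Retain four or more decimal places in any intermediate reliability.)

73

Corrected full-test reliability: r_full = 2 × 0.70 / (1 + 0.70) ≈ 0.8235
Solve Spearman-Brown for n: n = 0.89(1 − 0.8235) / [0.8235(1 − 0.89)] = 1.7341
Items = 1.7341 × 42 ≈ 72.83 → 73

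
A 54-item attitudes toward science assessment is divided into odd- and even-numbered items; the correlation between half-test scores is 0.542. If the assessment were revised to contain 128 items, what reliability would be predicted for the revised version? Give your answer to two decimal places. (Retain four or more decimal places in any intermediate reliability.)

0.85

First correct the split-half correlation to full-test reliability: r_full = 2 × 0.542 / (1 + 0.542) ≈ 0.7030
Length factor from 54 to 128 items: n = 128/54 = 2.3704
r_new = n·r_full / (1 + (n − 1)·r_full) = 1.6664 / 1.9634 ≈ 0.8487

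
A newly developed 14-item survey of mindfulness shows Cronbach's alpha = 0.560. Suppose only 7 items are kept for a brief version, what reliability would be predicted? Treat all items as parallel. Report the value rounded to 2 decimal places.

Length ratio n = 7/14 = 0.5
r_new = (0.5 × 0.560) / (1 + (0.5 − 1) × 0.560)
     = 0.2800 / 0.7200 = 0.3889

0.39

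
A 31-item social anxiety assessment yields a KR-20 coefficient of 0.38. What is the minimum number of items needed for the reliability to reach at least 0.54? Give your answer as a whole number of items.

60

n = [0.54 × 0.62] / [0.38 × 0.46]
n = 0.3348 / 0.1748 ≈ 1.9153
1.9153 × 31 = 59.37 → 60 items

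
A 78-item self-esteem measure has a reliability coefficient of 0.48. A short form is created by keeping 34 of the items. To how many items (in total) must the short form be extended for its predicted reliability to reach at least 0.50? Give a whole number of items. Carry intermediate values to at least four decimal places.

85

Short-form reliability: n = 34/78 = 0.4359; r_34 = n·r/(1+(n−1)r) ≈ 0.2869
Length factor from the short form to reach 0.50: n' = 0.50(1 − 0.2869) / [0.2869(1 − 0.50)] ≈ 2.4855
Items = 2.4855 × 34 ≈ 84.51 → 85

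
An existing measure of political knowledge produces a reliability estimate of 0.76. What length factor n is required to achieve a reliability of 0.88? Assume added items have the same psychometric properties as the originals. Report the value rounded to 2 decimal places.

2.32

Spearman-Brown solved for the length factor n:
n = r_target (1 − r_old) / [ r_old (1 − r_target) ]
n = 0.88(1 − 0.76) / [0.76(1 − 0.88)]
  = 0.2112 / 0.0912 = 2.3158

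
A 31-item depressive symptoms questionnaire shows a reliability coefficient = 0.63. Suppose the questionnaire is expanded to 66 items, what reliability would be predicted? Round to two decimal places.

The new length is 66/31 = 2.129 times the old.
r_new = 2.129·0.63 / [1 + (2.129 − 1)·0.63]
r_new = 1.3413 / 1.7113 ≈ 0.7838

0.78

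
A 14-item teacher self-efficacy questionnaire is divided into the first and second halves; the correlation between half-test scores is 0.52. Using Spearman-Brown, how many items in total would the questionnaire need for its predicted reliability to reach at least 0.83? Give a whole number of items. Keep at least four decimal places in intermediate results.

r_full = 2(0.52)/(1 + 0.52) = 0.6842
n = r_tgt(1 − r_full) / [r_full(1 − r_tgt)] = 0.83 × 0.3158 / (0.6842 × 0.17) ≈ 2.2535
Required items = 2.2535 × 14 = 31.55, so 32 items.

32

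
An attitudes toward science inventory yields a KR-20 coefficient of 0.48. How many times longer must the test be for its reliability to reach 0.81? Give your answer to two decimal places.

4.62

n = [0.81 × 0.52] / [0.48 × 0.19]
n = 0.4212 / 0.0912 ≈ 4.6184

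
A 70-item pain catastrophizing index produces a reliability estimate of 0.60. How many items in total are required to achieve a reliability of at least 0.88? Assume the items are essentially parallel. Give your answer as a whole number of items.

343

n = 0.88 × (1 − 0.60) / [ 0.60 × (1 − 0.88) ]
n = 0.3520 / 0.0720 ≈ 4.8889
So the test needs 4.8889 × 70 ≈ 342.22 items; rounding up, 343.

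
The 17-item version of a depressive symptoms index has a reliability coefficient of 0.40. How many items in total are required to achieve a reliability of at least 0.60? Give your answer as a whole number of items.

n = 0.60 × (1 − 0.40) / [ 0.40 × (1 − 0.60) ]
n = 0.3600 / 0.1600 ≈ 2.2500
Items needed = n × 17 = 2.2500 × 17 ≈ 38.25 → round up to 39

39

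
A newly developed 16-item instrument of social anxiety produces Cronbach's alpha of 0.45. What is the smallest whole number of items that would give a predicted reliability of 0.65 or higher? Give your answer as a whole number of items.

37

Invert Spearman-Brown to solve for n:
n = r_target (1 − r_old) / [ r_old (1 − r_target) ]
n = [0.65 × 0.55] / [0.45 × 0.35]
  = 0.3575 / 0.1575 = 2.2698
So the test needs 2.2698 × 16 ≈ 36.32 items; rounding up, 37.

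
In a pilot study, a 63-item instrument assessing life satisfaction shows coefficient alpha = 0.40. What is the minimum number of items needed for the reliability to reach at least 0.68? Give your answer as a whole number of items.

201

Rearranging the Spearman-Brown formula for n,
n = r*(1 − r) / [ r (1 − r*) ]
n = 0.68 × (1 − 0.40) / [ 0.40 × (1 − 0.68) ]
  = 0.4080 / 0.1280 = 3.1875
3.1875 × 63 = 200.81 → 201 items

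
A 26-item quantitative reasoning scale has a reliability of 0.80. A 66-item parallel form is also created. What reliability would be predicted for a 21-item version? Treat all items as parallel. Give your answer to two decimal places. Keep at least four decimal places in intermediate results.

Only the ratio of lengths matters: n = 21/26 = 0.8077
r_{21} = n·r / (1 + (n − 1)·r) = 0.6462 / 0.8462 ≈ 0.7636

0.76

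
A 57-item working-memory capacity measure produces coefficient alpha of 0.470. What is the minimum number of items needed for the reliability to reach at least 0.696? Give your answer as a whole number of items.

148

n = 0.696 × (1 − 0.470) / [ 0.470 × (1 − 0.696) ]
n = 0.368880 / 0.142880 ≈ 2.5817
Items needed = n × 57 = 2.5817 × 57 ≈ 147.16 → round up to 148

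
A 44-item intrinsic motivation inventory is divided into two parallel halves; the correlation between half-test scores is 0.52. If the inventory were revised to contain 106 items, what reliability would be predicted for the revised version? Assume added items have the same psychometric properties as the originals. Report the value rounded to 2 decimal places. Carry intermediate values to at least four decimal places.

0.84

First correct the split-half correlation to full-test reliability: r_full = 2 × 0.52 / (1 + 0.52) ≈ 0.6842
Then adjust to 106 items: n = 106/44 = 2.4091
r_new = n·r_full / (1 + (n − 1)·r_full) = 1.6483 / 1.9641 ≈ 0.8392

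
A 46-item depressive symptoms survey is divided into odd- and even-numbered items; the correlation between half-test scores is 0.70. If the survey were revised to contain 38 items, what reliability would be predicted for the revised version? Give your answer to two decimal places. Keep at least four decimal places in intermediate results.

Full-test reliability from the split-half r: r_full = 2(0.70)/(1 + 0.70) = 0.8235
Length factor from 46 to 38 items: n = 38/46 = 0.8261
r_new = n·r_full / (1 + (n − 1)·r_full) = 0.6803 / 0.8568 ≈ 0.7940

0.79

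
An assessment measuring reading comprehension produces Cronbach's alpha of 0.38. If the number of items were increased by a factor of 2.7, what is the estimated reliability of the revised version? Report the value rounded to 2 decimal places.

Spearman-Brown: r_new = n·r / (1 + (n − 1)·r)
r_new = (2.7 × 0.38) / (1 + (2.7 − 1) × 0.38)
r_new = 1.0260 / 1.6460 ≈ 0.6233

0.62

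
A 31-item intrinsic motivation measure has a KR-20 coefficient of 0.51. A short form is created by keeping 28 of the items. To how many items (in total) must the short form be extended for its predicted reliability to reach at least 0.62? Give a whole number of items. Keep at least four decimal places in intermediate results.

Short-form reliability: n = 28/31 = 0.9032; r_28 = n·r/(1+(n−1)r) ≈ 0.4846
Length factor from the short form to reach 0.62: n' = 0.62(1 − 0.4846) / [0.4846(1 − 0.62)] ≈ 1.7353
Total items = 1.7353 × 28 = 48.59, rounded up to 49.

49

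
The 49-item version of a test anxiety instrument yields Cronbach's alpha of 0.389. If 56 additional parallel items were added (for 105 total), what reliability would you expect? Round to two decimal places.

0.58

The new length is 105/49 = 2.1429 times the old.
By Spearman-Brown, r_new = n r / (1 + (n − 1) r).
r_new = 2.1429·0.389 / [1 + (2.1429 − 1)·0.389]
     = 0.8336 / 1.4446 = 0.5770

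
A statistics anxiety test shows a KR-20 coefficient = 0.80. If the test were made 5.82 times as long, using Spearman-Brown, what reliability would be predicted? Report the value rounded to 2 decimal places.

Spearman-Brown: r_new = n·r / (1 + (n − 1)·r)
r_new = (5.82 × 0.80) / (1 + (5.82 − 1) × 0.80)
     = 4.6560 / 4.8560 = 0.9588

0.96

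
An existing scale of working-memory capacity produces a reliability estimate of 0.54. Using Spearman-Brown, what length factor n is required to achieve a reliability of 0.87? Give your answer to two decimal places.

5.70

Spearman-Brown solved for the length factor n:
n = r_target (1 − r_old) / [ r_old (1 − r_target) ]
n = [0.87 × 0.46] / [0.54 × 0.13]
n = 0.4002 / 0.0702 ≈ 5.7009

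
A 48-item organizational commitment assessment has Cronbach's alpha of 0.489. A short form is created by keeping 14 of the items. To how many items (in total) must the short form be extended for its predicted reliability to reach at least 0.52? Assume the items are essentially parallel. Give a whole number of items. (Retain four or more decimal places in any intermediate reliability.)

Short-form reliability: n = 14/48 = 0.2917; r_14 = n·r/(1+(n−1)r) ≈ 0.2182
Length factor from the short form to reach 0.52: n' = 0.52(1 − 0.2182) / [0.2182(1 − 0.52)] ≈ 3.8815
Items = 3.8815 × 14 ≈ 54.34 → 55

55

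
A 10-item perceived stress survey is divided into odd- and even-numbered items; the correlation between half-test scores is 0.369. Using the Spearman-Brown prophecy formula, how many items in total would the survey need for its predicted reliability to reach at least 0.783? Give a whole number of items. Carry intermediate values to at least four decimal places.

r_full = 2(0.369)/(1 + 0.369) = 0.5391
Solve Spearman-Brown for n: n = 0.783(1 − 0.5391) / [0.5391(1 − 0.783)] = 3.0849
Items = 3.0849 × 10 ≈ 30.85 → 31

31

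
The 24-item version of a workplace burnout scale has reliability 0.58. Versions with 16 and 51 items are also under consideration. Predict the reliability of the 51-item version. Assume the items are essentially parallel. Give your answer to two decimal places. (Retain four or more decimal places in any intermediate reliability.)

The 16-item form is not needed; work directly from the 24-item form with n = 51/24 = 2.1250.
r_{51} = n·r / (1 + (n − 1)·r) = 1.2325 / 1.6525 ≈ 0.7458

0.75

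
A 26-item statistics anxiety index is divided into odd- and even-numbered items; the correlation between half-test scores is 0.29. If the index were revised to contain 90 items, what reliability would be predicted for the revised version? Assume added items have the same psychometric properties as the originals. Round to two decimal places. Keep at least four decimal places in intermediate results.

First correct the split-half correlation to full-test reliability: r_full = 2 × 0.29 / (1 + 0.29) ≈ 0.4496
Then adjust to 90 items: n = 90/26 = 3.4615
r_new = n·r_full / (1 + (n − 1)·r_full) = 1.5563 / 2.1067 ≈ 0.7387

0.74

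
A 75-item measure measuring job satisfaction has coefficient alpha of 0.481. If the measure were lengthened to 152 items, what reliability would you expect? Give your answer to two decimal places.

0.65

n = 152/75 = 2.0267
r_new = (2.0267 × 0.481) / (1 + (2.0267 − 1) × 0.481)
     = 0.9748 / 1.4938 = 0.6526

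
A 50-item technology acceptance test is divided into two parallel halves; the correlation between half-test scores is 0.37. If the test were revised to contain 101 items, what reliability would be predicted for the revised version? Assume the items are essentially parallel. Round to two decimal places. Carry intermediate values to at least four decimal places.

0.70

First correct the split-half correlation to full-test reliability: r_full = 2 × 0.37 / (1 + 0.37) ≈ 0.5401
Length factor from 50 to 101 items: n = 101/50 = 2.0200
r_new = n·r_full / (1 + (n − 1)·r_full) = 1.0910 / 1.5509 ≈ 0.7035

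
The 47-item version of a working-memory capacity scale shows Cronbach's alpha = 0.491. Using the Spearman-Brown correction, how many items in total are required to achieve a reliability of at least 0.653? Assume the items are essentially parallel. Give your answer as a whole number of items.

n = 0.653(1 − 0.491) / [0.491(1 − 0.653)]
  = 0.332377 / 0.170377 = 1.9508
Items needed = n × 47 = 1.9508 × 47 ≈ 91.69 → round up to 92

92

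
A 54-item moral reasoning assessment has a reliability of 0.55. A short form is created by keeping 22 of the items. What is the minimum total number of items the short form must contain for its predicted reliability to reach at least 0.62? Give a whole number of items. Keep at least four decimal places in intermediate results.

Short-form reliability: n = 22/54 = 0.4074; r_22 = n·r/(1+(n−1)r) ≈ 0.3324
Then solve for n' with r_old = 0.3324, r_target = 0.62: n' = 0.62(1 − 0.3324)/[0.3324(1 − 0.62)] = 3.2769
Total items = 3.2769 × 22 = 72.09, rounded up to 73.

73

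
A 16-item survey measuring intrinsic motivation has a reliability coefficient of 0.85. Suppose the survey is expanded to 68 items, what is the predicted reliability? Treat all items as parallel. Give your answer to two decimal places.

n = 68/16 = 4.25
r_new = 4.25·0.85 / [1 + (4.25 − 1)·0.85]
r_new = 3.6125 / 3.7625 ≈ 0.9601

0.96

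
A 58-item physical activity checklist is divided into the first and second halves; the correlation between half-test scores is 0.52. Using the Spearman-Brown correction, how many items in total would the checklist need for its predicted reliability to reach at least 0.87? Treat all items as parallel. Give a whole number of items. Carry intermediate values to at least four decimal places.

180

Corrected full-test reliability: r_full = 2 × 0.52 / (1 + 0.52) ≈ 0.6842
Solve Spearman-Brown for n: n = 0.87(1 − 0.6842) / [0.6842(1 − 0.87)] = 3.0889
Required items = 3.0889 × 58 = 179.16, so 180 items.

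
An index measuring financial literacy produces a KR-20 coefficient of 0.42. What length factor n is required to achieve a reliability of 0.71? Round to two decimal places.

Invert Spearman-Brown to solve for n:
n = r_target (1 − r_old) / [ r_old (1 − r_target) ]
n = [0.71 × 0.58] / [0.42 × 0.29]
n = 0.4118 / 0.1218 ≈ 3.3810

3.38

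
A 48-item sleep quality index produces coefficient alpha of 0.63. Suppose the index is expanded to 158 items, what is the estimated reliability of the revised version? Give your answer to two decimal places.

0.85

n = 158/48 = 3.2917
Apply the Spearman-Brown prophecy formula, r' = nr / [1 + (n − 1)r]:
r_new = (3.2917 × 0.63) / (1 + (3.2917 − 1) × 0.63)
     = 2.0738 / 2.4438 = 0.8486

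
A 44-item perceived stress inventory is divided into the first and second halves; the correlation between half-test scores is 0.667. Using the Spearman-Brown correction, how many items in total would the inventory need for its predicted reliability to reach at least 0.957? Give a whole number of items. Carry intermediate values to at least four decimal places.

Corrected full-test reliability: r_full = 2 × 0.667 / (1 + 0.667) ≈ 0.8002
n = r_tgt(1 − r_full) / [r_full(1 − r_tgt)] = 0.957 × 0.1998 / (0.8002 × 0.043) ≈ 5.5570
Items = 5.5570 × 44 ≈ 244.51 → 245

245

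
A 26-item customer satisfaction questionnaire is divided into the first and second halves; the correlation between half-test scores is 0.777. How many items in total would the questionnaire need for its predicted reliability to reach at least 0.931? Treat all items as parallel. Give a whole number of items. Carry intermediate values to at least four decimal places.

51

Corrected full-test reliability: r_full = 2 × 0.777 / (1 + 0.777) ≈ 0.8745
n = r_tgt(1 − r_full) / [r_full(1 − r_tgt)] = 0.931 × 0.1255 / (0.8745 × 0.069) ≈ 1.9364
Items = 1.9364 × 26 ≈ 50.35 → 51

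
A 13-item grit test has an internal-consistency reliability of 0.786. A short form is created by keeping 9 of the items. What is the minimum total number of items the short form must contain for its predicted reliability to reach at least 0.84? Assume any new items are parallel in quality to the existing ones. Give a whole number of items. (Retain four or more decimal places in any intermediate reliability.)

First, r for the 9-item form: n = 9/13 = 0.6923, so r_9 = 0.6923·0.786/(1 + (0.6923 − 1)·0.786) = 0.7177
Length factor from the short form to reach 0.84: n' = 0.84(1 − 0.7177) / [0.7177(1 − 0.84)] ≈ 2.0650
Items = 2.0650 × 9 ≈ 18.59 → 19

19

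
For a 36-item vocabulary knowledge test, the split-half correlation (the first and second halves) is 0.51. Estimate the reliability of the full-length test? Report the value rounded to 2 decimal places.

0.68

Each half is half the length of the full test, so the full test is n = 2 times a half.
r_full = 2(0.51) / (1 + 0.51)
       = 1.0200 / 1.5100 = 0.6755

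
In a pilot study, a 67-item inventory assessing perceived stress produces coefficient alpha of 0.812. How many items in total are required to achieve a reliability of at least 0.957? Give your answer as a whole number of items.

346

n = 0.957(1 − 0.812) / [0.812(1 − 0.957)]
  = 0.179916 / 0.034916 = 5.1528
So the test needs 5.1528 × 67 ≈ 345.24 items; rounding up, 346.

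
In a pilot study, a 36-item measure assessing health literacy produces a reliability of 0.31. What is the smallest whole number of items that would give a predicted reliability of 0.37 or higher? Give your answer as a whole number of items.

Invert Spearman-Brown to solve for n:
n = r*(1 − r) / [ r (1 − r*) ]
n = 0.37(1 − 0.31) / [0.31(1 − 0.37)]
  = 0.2553 / 0.1953 = 1.3072
So the test needs 1.3072 × 36 ≈ 47.06 items; rounding up, 48.

48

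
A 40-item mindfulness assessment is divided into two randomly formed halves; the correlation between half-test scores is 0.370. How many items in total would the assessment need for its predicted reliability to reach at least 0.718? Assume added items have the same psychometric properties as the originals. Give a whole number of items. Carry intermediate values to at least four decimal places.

87

Corrected full-test reliability: r_full = 2 × 0.370 / (1 + 0.370) ≈ 0.5401
n = r_tgt(1 − r_full) / [r_full(1 − r_tgt)] = 0.718 × 0.4599 / (0.5401 × 0.282) ≈ 2.1680
Items = 2.1680 × 40 ≈ 86.72 → 87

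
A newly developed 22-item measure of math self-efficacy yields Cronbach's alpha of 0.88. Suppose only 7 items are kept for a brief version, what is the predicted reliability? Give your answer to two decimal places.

Length ratio n = 7/22 = 0.3182
Apply the Spearman-Brown prophecy formula, r' = nr / [1 + (n − 1)r]:
r_new = (0.3182 × 0.88) / (1 + (0.3182 − 1) × 0.88)
     = 0.2800 / 0.4000 = 0.7000

0.70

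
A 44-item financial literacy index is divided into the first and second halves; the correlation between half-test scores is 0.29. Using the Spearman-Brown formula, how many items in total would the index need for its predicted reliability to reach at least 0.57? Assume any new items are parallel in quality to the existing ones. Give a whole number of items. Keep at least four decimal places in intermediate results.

72

Corrected full-test reliability: r_full = 2 × 0.29 / (1 + 0.29) ≈ 0.4496
Solve Spearman-Brown for n: n = 0.57(1 − 0.4496) / [0.4496(1 − 0.57)] = 1.6228
Required items = 1.6228 × 44 = 71.40, so 72 items.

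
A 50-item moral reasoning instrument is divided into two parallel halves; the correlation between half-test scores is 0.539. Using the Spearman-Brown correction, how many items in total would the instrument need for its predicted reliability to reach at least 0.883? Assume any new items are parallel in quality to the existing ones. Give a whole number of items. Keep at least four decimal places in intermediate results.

Corrected full-test reliability: r_full = 2 × 0.539 / (1 + 0.539) ≈ 0.7005
Solve Spearman-Brown for n: n = 0.883(1 − 0.7005) / [0.7005(1 − 0.883)] = 3.2267
Required items = 3.2267 × 50 = 161.34, so 162 items.

162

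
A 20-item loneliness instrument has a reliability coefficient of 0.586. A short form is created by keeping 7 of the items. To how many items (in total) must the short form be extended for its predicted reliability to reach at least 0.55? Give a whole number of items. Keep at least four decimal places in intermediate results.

First, r for the 7-item form: n = 7/20 = 0.3500, so r_7 = 0.3500·0.586/(1 + (0.3500 − 1)·0.586) = 0.3313
Then solve for n' with r_old = 0.3313, r_target = 0.55: n' = 0.55(1 − 0.3313)/[0.3313(1 − 0.55)] = 2.4669
Total items = 2.4669 × 7 = 17.27, rounded up to 18.

18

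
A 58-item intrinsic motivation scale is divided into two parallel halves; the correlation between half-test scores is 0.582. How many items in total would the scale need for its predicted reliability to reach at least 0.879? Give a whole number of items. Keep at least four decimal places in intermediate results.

152

r_full = 2(0.582)/(1 + 0.582) = 0.7358
n = r_tgt(1 − r_full) / [r_full(1 − r_tgt)] = 0.879 × 0.2642 / (0.7358 × 0.121) ≈ 2.6084
Required items = 2.6084 × 58 = 151.29, so 152 items.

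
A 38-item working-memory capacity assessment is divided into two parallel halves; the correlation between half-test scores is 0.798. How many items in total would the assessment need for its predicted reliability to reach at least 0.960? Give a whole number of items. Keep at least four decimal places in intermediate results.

116

Corrected full-test reliability: r_full = 2 × 0.798 / (1 + 0.798) ≈ 0.8877
Solve Spearman-Brown for n: n = 0.960(1 − 0.8877) / [0.8877(1 − 0.960)] = 3.0362
Items = 3.0362 × 38 ≈ 115.38 → 116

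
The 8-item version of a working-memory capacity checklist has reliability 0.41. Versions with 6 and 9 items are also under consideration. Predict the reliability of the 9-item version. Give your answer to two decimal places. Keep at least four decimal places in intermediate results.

0.44

Only the ratio of lengths matters: n = 9/8 = 1.1250
r_{9} = n·r / (1 + (n − 1)·r) = 0.4612 / 1.0513 ≈ 0.4387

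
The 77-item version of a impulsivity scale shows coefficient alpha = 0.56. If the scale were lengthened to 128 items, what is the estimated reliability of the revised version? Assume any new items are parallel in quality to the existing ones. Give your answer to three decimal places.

0.679

n = 128/77 = 1.6623
Spearman-Brown: r_new = n·r / (1 + (n − 1)·r)
r_new = 1.6623·0.56 / [1 + (1.6623 − 1)·0.56]
     = 0.9309 / 1.3709 = 0.6790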